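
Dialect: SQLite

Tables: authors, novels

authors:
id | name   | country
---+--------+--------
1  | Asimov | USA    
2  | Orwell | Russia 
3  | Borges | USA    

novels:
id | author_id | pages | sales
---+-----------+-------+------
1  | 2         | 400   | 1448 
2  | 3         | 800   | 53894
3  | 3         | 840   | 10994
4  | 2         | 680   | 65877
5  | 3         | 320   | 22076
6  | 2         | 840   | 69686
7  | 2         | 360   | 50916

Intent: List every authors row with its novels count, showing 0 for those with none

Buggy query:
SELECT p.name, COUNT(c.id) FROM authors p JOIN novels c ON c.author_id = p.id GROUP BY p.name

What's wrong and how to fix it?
Bug: INNER JOIN drops authors rows that have no matching novels rows

Fix: Use LEFT JOIN so parents without children still appear (COUNT(c.id) gives 0)

Corrected query:
SELECT p.name, COUNT(c.id) FROM authors p LEFT JOIN novels c ON c.author_id = p.id GROUP BY p.name

Result:
name   | COUNT(c.id)
-------+------------
Asimov | 0          
Borges | 3          
Orwell | 4          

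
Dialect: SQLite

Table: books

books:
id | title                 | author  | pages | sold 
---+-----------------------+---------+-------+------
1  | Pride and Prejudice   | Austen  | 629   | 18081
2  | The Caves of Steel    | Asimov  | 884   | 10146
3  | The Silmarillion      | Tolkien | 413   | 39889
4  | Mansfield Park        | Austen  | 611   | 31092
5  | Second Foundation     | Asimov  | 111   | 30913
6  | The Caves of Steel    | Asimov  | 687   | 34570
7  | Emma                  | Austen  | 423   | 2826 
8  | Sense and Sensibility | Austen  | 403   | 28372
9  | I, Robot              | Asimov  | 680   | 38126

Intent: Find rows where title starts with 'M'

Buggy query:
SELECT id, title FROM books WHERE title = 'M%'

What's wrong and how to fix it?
Bug: '=' compares the literal string including the % character; pattern matching needs LIKE

Fix: Replace '=' with LIKE so 'M%' is treated as a pattern

Corrected query:
SELECT id, title FROM books WHERE title LIKE 'M%'

Result:
id | title         
---+---------------
4  | Mansfield Park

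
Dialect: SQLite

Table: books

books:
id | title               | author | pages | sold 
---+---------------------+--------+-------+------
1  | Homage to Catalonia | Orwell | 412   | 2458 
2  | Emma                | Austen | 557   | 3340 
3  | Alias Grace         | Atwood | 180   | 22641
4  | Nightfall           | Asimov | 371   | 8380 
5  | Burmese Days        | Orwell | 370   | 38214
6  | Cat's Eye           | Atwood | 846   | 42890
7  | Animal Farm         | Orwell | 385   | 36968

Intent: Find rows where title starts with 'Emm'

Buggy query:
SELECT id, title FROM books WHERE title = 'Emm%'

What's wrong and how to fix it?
Bug: '=' compares the literal string including the % character; pattern matching needs LIKE

Fix: Use LIKE for wildcard pattern matching

Corrected query:
SELECT id, title FROM books WHERE title LIKE 'Emm%'

Result:
id | title
---+------
2  | Emma 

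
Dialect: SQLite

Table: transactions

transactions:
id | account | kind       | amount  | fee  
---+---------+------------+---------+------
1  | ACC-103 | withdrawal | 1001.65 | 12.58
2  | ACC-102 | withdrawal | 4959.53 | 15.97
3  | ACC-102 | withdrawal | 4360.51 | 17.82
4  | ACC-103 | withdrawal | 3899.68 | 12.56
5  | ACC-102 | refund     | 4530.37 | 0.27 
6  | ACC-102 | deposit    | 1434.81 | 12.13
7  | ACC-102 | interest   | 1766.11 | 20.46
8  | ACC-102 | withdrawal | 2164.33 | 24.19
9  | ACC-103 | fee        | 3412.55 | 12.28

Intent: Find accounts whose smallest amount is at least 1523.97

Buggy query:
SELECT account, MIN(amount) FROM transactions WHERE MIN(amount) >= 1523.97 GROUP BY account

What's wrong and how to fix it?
Bug: MIN() in WHERE is a misuse of aggregate

Fix: Use HAVING for the per-group MIN condition

Corrected query:
SELECT account, MIN(amount) FROM transactions GROUP BY account HAVING MIN(amount) >= 1523.97

Result:
(no rows)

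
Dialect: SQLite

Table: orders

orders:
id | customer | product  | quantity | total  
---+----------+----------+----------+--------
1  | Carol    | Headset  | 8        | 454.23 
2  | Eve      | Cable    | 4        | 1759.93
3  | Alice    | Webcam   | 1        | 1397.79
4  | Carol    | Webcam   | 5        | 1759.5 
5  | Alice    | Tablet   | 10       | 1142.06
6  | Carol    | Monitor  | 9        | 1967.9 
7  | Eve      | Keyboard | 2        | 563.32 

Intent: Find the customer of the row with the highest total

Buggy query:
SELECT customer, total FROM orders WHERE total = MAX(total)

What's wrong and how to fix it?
Bug: MAX(total) is an aggregate and cannot be used directly in WHERE

Fix: Wrap MAX in a scalar subquery so WHERE compares against a single value

Corrected query:
SELECT customer, total FROM orders WHERE total = (SELECT MAX(total) FROM orders)

Result:
customer | total 
---------+-------
Carol    | 1967.9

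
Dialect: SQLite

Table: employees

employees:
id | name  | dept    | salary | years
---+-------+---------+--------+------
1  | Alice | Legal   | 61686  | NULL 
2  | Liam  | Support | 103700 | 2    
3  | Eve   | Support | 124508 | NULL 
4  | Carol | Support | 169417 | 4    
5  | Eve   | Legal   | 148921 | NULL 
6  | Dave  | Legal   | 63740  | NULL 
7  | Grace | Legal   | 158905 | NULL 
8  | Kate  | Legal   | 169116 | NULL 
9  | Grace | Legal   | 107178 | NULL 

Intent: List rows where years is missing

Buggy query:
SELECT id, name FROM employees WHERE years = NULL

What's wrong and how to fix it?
Bug: Comparing to NULL with '=' never matches; NULL = NULL is unknown, not true

Fix: Replace '= NULL' with 'IS NULL'

Corrected query:
SELECT id, name FROM employees WHERE years IS NULL

Result:
id | name 
---+------
1  | Alice
3  | Eve  
5  | Eve  
6  | Dave 
7  | Grace
8  | Kate 
9  | Grace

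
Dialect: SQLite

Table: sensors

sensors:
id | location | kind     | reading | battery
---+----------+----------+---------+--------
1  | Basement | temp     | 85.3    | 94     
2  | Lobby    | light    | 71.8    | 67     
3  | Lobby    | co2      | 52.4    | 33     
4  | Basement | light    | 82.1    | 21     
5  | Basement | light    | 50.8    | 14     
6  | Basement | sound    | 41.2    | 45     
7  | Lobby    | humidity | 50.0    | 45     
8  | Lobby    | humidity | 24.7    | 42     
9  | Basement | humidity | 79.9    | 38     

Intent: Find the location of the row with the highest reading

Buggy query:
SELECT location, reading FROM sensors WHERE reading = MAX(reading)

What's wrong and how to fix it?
Bug: MAX(reading) is an aggregate and cannot be used directly in WHERE

Fix: Wrap MAX in a scalar subquery so WHERE compares against a single value

Corrected query:
SELECT location, reading FROM sensors WHERE reading = (SELECT MAX(reading) FROM sensors)

Result:
location | reading
---------+--------
Basement | 85.3   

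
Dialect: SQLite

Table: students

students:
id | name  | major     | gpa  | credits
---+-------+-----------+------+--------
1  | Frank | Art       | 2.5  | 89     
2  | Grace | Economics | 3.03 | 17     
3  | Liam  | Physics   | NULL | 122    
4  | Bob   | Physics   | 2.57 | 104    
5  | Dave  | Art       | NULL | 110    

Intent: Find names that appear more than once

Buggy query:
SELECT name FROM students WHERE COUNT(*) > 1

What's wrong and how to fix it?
Bug: WHERE can't reference COUNT(*); aggregates are computed after WHERE

Fix: GROUP BY name, then filter groups with HAVING COUNT(*) > 1

Corrected query:
SELECT name FROM students GROUP BY name HAVING COUNT(*) > 1

Result:
(no rows)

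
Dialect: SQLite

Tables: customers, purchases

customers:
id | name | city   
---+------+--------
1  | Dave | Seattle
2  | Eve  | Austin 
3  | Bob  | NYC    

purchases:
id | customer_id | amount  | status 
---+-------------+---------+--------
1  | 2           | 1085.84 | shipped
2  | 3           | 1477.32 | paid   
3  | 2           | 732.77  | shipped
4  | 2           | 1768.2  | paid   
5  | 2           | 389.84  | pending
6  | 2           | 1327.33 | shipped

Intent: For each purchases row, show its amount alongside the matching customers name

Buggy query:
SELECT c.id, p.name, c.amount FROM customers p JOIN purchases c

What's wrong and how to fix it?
Bug: JOIN with no ON clause produces a cartesian product; every purchases row pairs with every customers row

Fix: Specify the join condition linking the foreign key to the parent id

Corrected query:
SELECT c.id, p.name, c.amount FROM customers p JOIN purchases c ON c.customer_id = p.id

Result:
id | name | amount 
---+------+--------
1  | Eve  | 1085.84
2  | Bob  | 1477.32
3  | Eve  | 732.77 
4  | Eve  | 1768.2 
5  | Eve  | 389.84 
6  | Eve  | 1327.33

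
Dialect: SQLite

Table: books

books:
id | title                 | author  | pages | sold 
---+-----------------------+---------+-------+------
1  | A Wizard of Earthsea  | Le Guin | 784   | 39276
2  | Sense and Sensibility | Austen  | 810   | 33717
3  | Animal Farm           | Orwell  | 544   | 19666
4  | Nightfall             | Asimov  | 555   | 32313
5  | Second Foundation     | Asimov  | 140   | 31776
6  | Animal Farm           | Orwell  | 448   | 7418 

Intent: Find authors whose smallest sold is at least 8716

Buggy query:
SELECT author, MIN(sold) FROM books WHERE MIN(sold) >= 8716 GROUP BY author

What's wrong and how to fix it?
Bug: Aggregates like MIN are computed per group after WHERE runs

Fix: Replace WHERE with HAVING after the GROUP BY

Corrected query:
SELECT author, MIN(sold) FROM books GROUP BY author HAVING MIN(sold) >= 8716

Result:
author  | MIN(sold)
--------+----------
Asimov  | 31776    
Austen  | 33717    
Le Guin | 39276    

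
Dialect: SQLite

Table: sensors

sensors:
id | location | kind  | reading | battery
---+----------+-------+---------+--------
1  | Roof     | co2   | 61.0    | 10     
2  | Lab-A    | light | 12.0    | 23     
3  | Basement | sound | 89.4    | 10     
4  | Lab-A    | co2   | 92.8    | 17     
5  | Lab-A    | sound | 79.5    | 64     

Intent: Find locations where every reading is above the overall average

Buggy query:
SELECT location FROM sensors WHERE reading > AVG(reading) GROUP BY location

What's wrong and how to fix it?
Bug: AVG() is an aggregate; it can't sit directly in WHERE

Fix: Use a subquery for AVG and a HAVING MIN(...) filter so the condition holds for every row in the group

Corrected query:
SELECT location FROM sensors GROUP BY location HAVING MIN(reading) > (SELECT AVG(reading) FROM sensors)

Result:
location
--------
Basement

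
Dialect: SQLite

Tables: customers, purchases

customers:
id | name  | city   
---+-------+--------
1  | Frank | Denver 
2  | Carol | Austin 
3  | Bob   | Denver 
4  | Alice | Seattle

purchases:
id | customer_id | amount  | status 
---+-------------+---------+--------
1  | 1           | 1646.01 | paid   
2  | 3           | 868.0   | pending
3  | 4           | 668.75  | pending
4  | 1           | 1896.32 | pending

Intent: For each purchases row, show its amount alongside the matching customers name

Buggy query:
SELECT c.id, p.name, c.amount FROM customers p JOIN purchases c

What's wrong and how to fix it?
Bug: Missing join condition: each purchases row is matched to all customers rows instead of just its own

Fix: Add ON c.customer_id = p.id to the JOIN

Corrected query:
SELECT c.id, p.name, c.amount FROM customers p JOIN purchases c ON c.customer_id = p.id

Result:
id | name  | amount 
---+-------+--------
1  | Frank | 1646.01
2  | Bob   | 868    
3  | Alice | 668.75 
4  | Frank | 1896.32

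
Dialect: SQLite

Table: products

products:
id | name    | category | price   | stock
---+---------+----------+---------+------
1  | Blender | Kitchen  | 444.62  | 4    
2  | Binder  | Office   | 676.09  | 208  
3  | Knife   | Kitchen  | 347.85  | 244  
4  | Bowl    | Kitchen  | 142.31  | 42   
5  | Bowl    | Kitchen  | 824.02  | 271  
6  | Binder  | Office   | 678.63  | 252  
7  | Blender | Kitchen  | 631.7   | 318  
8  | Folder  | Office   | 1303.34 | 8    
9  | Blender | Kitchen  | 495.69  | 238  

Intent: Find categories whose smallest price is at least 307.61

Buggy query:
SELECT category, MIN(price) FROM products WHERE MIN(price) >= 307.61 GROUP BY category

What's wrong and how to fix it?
Bug: MIN() in WHERE is a misuse of aggregate

Fix: Use HAVING for the per-group MIN condition

Corrected query:
SELECT category, MIN(price) FROM products GROUP BY category HAVING MIN(price) >= 307.61

Result:
category | MIN(price)
---------+-----------
Office   | 676.09    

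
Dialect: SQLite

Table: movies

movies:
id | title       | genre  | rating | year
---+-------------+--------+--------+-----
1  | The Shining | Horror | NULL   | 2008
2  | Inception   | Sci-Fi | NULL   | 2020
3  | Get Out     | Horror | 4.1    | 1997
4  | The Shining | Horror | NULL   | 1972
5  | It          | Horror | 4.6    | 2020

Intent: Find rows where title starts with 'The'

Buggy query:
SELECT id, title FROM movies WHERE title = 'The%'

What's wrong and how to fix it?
Bug: '=' compares the literal string including the % character; pattern matching needs LIKE

Fix: Replace '=' with LIKE so 'The%' is treated as a pattern

Corrected query:
SELECT id, title FROM movies WHERE title LIKE 'The%'

Result:
id | title      
---+------------
1  | The Shining
4  | The Shining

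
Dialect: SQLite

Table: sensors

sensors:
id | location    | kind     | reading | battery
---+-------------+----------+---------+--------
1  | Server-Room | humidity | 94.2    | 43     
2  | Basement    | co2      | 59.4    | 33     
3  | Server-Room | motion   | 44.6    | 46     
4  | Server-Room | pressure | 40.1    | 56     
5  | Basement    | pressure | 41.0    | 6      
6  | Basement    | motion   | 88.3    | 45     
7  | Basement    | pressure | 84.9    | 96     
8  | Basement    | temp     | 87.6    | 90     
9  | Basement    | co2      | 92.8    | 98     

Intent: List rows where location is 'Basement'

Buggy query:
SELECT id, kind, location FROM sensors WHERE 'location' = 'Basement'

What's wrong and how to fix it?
Bug: Single quotes denote string literals in SQL; the column name is being compared as a constant string

Fix: Reference the column as location without single quotes

Corrected query:
SELECT id, kind, location FROM sensors WHERE location = 'Basement'

Result:
id | kind     | location
---+----------+---------
2  | co2      | Basement
5  | pressure | Basement
6  | motion   | Basement
7  | pressure | Basement
8  | temp     | Basement
9  | co2      | Basement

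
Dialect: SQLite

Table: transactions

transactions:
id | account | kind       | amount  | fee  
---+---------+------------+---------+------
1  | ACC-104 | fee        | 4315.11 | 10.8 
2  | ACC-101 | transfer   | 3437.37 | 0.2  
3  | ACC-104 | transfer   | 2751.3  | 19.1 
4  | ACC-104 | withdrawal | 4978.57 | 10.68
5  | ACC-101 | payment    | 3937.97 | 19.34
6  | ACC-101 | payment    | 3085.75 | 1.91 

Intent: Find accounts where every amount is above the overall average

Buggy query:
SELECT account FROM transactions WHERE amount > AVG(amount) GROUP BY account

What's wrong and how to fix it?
Bug: AVG() is an aggregate; it can't sit directly in WHERE

Fix: Use a subquery for AVG and a HAVING MIN(...) filter so the condition holds for every row in the group

Corrected query:
SELECT account FROM transactions GROUP BY account HAVING MIN(amount) > (SELECT AVG(amount) FROM transactions)

Result:
(no rows)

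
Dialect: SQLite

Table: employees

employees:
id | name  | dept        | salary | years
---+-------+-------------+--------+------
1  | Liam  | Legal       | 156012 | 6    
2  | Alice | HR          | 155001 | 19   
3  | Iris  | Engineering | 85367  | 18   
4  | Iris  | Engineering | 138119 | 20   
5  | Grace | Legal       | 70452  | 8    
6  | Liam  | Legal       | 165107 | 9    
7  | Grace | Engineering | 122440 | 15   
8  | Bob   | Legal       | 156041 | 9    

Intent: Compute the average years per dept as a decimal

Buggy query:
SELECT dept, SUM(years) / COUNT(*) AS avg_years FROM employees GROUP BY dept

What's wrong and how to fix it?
Bug: SUM(years) and COUNT(*) are both integers; the division truncates the fractional part

Fix: Multiply by 1.0 (or CAST to REAL) to force floating-point division

Corrected query:
SELECT dept, SUM(years) * 1.0 / COUNT(*) AS avg_years FROM employees GROUP BY dept

Result:
dept        | avg_years
------------+----------
Engineering | 17.666667
HR          | 19       
Legal       | 8        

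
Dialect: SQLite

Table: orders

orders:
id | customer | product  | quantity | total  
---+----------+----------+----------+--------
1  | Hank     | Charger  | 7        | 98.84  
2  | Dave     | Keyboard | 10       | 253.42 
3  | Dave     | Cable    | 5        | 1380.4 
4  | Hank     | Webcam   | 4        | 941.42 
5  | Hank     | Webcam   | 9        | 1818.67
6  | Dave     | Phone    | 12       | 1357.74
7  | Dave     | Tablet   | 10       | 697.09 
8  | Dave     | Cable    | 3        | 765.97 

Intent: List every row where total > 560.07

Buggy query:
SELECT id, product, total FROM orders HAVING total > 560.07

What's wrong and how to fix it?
Bug: HAVING filters the output of aggregation, but this query has no GROUP BY and no aggregate functions, so SQLite rejects it (HAVING clause on a non-aggregate query); the condition here is per row

Fix: Replace HAVING with WHERE since the condition applies to individual rows

Corrected query:
SELECT id, product, total FROM orders WHERE total > 560.07

Result:
id | product | total  
---+---------+--------
3  | Cable   | 1380.4 
4  | Webcam  | 941.42 
5  | Webcam  | 1818.67
6  | Phone   | 1357.74
7  | Tablet  | 697.09 
8  | Cable   | 765.97 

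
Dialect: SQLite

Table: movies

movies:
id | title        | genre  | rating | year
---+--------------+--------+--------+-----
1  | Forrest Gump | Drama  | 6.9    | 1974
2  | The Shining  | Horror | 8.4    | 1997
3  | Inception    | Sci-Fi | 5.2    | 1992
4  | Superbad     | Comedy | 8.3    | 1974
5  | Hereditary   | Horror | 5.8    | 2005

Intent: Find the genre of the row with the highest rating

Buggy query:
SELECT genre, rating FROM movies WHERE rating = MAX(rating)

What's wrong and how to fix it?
Bug: WHERE is evaluated per row; an aggregate over the whole table isn't defined there

Fix: Wrap MAX in a scalar subquery so WHERE compares against a single value

Corrected query:
SELECT genre, rating FROM movies WHERE rating = (SELECT MAX(rating) FROM movies)

Result:
genre  | rating
-------+-------
Horror | 8.4   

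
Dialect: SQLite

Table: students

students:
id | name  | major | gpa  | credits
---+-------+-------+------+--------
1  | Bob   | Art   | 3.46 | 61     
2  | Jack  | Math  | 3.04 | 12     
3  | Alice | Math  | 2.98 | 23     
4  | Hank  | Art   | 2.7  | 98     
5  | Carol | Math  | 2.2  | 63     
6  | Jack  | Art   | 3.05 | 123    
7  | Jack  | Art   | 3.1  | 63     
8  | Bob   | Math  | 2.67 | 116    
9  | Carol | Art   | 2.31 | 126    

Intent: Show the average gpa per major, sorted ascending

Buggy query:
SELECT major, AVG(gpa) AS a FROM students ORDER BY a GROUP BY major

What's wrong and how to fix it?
Bug: GROUP BY must precede ORDER BY

Fix: Reorder: SELECT … FROM … GROUP BY … ORDER BY …

Corrected query:
SELECT major, AVG(gpa) AS a FROM students GROUP BY major ORDER BY a

Result:
major | a     
------+-------
Math  | 2.7225
Art   | 2.924 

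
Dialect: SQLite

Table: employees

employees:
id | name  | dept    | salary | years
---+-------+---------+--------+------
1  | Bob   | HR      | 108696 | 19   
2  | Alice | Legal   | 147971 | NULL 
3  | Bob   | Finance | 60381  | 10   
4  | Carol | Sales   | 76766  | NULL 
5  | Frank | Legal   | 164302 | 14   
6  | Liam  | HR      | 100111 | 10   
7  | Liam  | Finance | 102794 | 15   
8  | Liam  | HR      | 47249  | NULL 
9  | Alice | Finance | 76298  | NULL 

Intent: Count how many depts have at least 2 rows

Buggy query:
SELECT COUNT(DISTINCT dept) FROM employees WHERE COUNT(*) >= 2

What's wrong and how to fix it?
Bug: WHERE filters individual rows, not groups, so a group-level COUNT is invalid there

Fix: Group first with HAVING COUNT(*) >= 2, then COUNT the resulting groups

Corrected query:
SELECT COUNT(*) FROM (SELECT dept FROM employees GROUP BY dept HAVING COUNT(*) >= 2)

Result:
COUNT(*)
--------
3       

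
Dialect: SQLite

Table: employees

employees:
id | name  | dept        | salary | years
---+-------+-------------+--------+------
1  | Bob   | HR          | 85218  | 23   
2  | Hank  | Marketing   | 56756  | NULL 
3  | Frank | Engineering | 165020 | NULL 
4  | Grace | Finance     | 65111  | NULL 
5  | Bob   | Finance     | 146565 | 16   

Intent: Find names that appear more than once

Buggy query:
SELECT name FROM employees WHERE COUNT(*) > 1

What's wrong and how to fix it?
Bug: COUNT(*) is an aggregate and cannot be used in WHERE

Fix: Group first, then use HAVING for the count condition

Corrected query:
SELECT name FROM employees GROUP BY name HAVING COUNT(*) > 1

Result:
name
----
Bob 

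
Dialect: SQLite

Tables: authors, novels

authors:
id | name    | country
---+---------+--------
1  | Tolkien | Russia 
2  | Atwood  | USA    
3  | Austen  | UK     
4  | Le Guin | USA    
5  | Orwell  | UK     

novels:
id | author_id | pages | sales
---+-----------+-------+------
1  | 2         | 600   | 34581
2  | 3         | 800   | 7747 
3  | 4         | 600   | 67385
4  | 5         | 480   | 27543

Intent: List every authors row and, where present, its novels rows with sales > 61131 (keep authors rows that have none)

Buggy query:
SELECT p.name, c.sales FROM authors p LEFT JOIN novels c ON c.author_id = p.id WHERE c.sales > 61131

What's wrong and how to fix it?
Bug: A WHERE condition on the right-hand table after LEFT JOIN drops unmatched parents

Fix: Put 'c.sales > 61131' in the JOIN's ON clause instead of WHERE

Corrected query:
SELECT p.name, c.sales FROM authors p LEFT JOIN novels c ON c.author_id = p.id AND c.sales > 61131

Result:
name    | sales
--------+------
Tolkien | NULL 
Atwood  | NULL 
Austen  | NULL 
Le Guin | 67385
Orwell  | NULL 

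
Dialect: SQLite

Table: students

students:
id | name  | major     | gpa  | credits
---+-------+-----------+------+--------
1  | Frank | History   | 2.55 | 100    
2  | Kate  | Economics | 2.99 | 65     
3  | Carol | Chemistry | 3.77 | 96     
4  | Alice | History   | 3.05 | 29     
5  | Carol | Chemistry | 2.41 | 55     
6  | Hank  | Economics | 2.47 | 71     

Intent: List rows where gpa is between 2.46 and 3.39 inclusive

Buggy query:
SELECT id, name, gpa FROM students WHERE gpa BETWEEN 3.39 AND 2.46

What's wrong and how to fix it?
Bug: BETWEEN expects the lower bound first; with 3.39 AND 2.46 the range is empty

Fix: Swap the bounds so the smaller value comes first

Corrected query:
SELECT id, name, gpa FROM students WHERE gpa BETWEEN 2.46 AND 3.39

Result:
id | name  | gpa 
---+-------+-----
1  | Frank | 2.55
2  | Kate  | 2.99
4  | Alice | 3.05
6  | Hank  | 2.47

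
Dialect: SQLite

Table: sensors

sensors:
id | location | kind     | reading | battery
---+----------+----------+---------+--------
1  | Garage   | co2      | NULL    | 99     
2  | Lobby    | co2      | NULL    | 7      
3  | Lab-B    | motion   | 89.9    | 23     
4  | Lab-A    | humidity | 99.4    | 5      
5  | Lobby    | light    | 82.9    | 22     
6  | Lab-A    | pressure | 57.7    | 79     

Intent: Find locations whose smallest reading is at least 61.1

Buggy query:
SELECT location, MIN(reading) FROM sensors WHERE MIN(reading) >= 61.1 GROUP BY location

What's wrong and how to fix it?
Bug: Aggregates like MIN are computed per group after WHERE runs

Fix: Replace WHERE with HAVING after the GROUP BY

Corrected query:
SELECT location, MIN(reading) FROM sensors GROUP BY location HAVING MIN(reading) >= 61.1

Result:
location | MIN(reading)
---------+-------------
Lab-B    | 89.9        
Lobby    | 82.9        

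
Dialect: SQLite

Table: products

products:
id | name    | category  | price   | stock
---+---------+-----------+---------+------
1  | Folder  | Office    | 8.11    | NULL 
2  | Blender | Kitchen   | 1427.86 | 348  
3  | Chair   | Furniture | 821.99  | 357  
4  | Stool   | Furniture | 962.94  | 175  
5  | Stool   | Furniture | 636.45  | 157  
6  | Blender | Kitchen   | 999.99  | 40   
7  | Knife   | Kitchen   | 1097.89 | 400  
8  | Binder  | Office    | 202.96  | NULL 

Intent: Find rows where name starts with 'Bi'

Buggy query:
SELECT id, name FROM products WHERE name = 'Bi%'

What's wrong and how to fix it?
Bug: '=' compares the literal string including the % character; pattern matching needs LIKE

Fix: Use LIKE for wildcard pattern matching

Corrected query:
SELECT id, name FROM products WHERE name LIKE 'Bi%'

Result:
id | name  
---+-------
8  | Binder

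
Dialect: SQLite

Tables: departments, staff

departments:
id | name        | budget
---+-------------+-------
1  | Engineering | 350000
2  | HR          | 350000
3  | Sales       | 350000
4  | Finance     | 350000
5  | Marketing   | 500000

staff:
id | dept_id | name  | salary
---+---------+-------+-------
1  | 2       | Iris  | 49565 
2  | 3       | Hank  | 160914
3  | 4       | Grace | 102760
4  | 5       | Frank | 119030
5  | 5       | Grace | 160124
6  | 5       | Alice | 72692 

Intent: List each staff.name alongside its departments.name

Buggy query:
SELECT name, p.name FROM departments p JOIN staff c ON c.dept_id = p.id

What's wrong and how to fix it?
Bug: 'name' exists in both joined tables, so the database can't tell which one is meant

Fix: Qualify the column with its table alias (c.name)

Corrected query:
SELECT c.name, p.name FROM departments p JOIN staff c ON c.dept_id = p.id

Result:
name  | name     
------+----------
Iris  | HR       
Hank  | Sales    
Grace | Finance  
Frank | Marketing
Grace | Marketing
Alice | Marketing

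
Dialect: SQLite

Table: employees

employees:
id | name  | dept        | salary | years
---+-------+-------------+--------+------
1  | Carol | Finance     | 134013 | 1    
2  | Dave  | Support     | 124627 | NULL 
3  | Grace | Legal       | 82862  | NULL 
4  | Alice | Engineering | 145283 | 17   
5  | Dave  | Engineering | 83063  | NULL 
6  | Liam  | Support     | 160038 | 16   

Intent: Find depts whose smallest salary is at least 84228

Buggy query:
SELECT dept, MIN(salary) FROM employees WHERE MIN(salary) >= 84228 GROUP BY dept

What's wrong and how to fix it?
Bug: MIN() in WHERE is a misuse of aggregate

Fix: Use HAVING for the per-group MIN condition

Corrected query:
SELECT dept, MIN(salary) FROM employees GROUP BY dept HAVING MIN(salary) >= 84228

Result:
dept    | MIN(salary)
--------+------------
Finance | 134013     
Support | 124627     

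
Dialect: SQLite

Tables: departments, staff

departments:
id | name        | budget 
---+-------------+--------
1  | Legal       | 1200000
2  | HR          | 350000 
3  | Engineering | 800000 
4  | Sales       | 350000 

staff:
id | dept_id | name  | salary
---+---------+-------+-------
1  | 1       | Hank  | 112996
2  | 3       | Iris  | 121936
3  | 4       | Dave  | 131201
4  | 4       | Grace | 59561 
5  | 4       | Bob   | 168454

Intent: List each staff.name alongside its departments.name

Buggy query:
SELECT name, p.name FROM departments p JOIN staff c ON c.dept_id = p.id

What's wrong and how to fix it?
Bug: Both tables have a 'name' column; the unqualified reference is ambiguous

Fix: Prefix ambiguous columns with the table alias

Corrected query:
SELECT c.name, p.name FROM departments p JOIN staff c ON c.dept_id = p.id

Result:
name  | name       
------+------------
Hank  | Legal      
Iris  | Engineering
Dave  | Sales      
Grace | Sales      
Bob   | Sales      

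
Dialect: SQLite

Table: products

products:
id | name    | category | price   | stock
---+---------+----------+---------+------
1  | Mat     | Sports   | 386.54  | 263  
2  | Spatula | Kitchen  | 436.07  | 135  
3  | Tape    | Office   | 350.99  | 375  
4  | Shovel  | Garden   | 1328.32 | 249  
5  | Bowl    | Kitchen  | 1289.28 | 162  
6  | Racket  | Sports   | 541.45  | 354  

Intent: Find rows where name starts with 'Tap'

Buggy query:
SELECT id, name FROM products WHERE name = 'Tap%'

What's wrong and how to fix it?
Bug: '=' compares the literal string including the % character; pattern matching needs LIKE

Fix: Replace '=' with LIKE so 'Tap%' is treated as a pattern

Corrected query:
SELECT id, name FROM products WHERE name LIKE 'Tap%'

Result:
id | name
---+-----
3  | Tape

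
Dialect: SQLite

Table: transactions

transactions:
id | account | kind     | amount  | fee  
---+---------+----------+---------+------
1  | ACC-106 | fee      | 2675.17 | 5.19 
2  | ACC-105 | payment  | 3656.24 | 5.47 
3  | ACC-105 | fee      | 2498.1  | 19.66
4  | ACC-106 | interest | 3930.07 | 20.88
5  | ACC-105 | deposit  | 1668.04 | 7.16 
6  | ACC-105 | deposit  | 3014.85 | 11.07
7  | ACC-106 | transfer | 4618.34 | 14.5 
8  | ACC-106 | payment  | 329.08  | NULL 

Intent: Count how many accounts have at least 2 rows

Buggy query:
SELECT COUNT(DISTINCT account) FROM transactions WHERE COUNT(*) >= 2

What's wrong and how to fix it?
Bug: COUNT(*) cannot appear in WHERE; the per-group count doesn't exist yet

Fix: Use a subquery that GROUPs and filters with HAVING, then count its rows

Corrected query:
SELECT COUNT(*) FROM (SELECT account FROM transactions GROUP BY account HAVING COUNT(*) >= 2)

Result:
COUNT(*)
--------
2       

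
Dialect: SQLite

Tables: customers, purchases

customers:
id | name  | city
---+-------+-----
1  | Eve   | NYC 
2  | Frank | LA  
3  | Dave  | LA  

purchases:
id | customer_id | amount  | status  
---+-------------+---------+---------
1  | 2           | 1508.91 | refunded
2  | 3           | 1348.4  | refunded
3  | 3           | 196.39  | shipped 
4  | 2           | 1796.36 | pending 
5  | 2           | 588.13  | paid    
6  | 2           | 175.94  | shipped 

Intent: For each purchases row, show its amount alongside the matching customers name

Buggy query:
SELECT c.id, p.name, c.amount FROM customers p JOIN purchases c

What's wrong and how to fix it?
Bug: Missing join condition: each purchases row is matched to all customers rows instead of just its own

Fix: Add ON c.customer_id = p.id to the JOIN

Corrected query:
SELECT c.id, p.name, c.amount FROM customers p JOIN purchases c ON c.customer_id = p.id

Result:
id | name  | amount 
---+-------+--------
1  | Frank | 1508.91
2  | Dave  | 1348.4 
3  | Dave  | 196.39 
4  | Frank | 1796.36
5  | Frank | 588.13 
6  | Frank | 175.94 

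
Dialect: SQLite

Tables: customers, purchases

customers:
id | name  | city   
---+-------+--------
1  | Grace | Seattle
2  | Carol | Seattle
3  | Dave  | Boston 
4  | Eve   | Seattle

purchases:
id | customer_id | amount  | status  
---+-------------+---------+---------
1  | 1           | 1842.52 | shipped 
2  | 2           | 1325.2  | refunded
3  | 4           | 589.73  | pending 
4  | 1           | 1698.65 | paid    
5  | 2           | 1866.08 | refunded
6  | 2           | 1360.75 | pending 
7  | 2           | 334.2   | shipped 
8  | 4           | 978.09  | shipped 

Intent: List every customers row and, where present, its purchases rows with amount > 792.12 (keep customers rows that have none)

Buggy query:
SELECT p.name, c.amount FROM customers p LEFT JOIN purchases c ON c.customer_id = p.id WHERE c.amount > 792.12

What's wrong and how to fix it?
Bug: A WHERE condition on the right-hand table after LEFT JOIN drops unmatched parents

Fix: Move the right-table condition into the ON clause so unmatched parents are kept

Corrected query:
SELECT p.name, c.amount FROM customers p LEFT JOIN purchases c ON c.customer_id = p.id AND c.amount > 792.12

Result:
name  | amount 
------+--------
Grace | 1698.65
Grace | 1842.52
Carol | 1325.2 
Carol | 1360.75
Carol | 1866.08
Dave  | NULL   
Eve   | 978.09 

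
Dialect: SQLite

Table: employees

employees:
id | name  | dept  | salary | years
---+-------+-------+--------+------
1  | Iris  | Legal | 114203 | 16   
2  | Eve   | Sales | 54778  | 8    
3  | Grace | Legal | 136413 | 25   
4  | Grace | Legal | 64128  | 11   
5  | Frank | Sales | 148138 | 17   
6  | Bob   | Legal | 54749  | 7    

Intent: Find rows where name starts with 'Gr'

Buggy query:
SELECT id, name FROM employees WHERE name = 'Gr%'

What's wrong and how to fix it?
Bug: '=' compares the literal string including the % character; pattern matching needs LIKE

Fix: Replace '=' with LIKE so 'Gr%' is treated as a pattern

Corrected query:
SELECT id, name FROM employees WHERE name LIKE 'Gr%'

Result:
id | name 
---+------
3  | Grace
4  | Grace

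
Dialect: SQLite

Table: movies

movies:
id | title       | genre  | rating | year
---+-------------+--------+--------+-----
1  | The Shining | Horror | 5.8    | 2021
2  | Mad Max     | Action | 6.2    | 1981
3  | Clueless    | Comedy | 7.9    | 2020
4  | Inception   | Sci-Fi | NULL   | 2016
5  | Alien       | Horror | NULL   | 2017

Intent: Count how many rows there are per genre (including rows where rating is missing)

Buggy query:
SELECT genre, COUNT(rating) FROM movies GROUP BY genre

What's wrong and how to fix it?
Bug: COUNT(rating) skips NULLs, so groups with missing rating are undercounted

Fix: Replace COUNT(rating) with COUNT(*)

Corrected query:
SELECT genre, COUNT(*) FROM movies GROUP BY genre

Result:
genre  | COUNT(*)
-------+---------
Action | 1       
Comedy | 1       
Horror | 2       
Sci-Fi | 1       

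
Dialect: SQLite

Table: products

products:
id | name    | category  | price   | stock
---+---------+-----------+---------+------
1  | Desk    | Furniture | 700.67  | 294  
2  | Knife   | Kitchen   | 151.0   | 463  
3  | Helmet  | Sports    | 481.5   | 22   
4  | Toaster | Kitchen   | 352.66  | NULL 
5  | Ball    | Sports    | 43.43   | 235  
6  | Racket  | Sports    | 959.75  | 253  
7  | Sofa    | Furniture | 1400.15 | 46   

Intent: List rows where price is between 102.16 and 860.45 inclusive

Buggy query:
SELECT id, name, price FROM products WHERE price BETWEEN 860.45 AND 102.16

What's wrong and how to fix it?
Bug: BETWEEN expects the lower bound first; with 860.45 AND 102.16 the range is empty

Fix: Write BETWEEN 102.16 AND 860.45

Corrected query:
SELECT id, name, price FROM products WHERE price BETWEEN 102.16 AND 860.45

Result:
id | name    | price 
---+---------+-------
1  | Desk    | 700.67
2  | Knife   | 151   
3  | Helmet  | 481.5 
4  | Toaster | 352.66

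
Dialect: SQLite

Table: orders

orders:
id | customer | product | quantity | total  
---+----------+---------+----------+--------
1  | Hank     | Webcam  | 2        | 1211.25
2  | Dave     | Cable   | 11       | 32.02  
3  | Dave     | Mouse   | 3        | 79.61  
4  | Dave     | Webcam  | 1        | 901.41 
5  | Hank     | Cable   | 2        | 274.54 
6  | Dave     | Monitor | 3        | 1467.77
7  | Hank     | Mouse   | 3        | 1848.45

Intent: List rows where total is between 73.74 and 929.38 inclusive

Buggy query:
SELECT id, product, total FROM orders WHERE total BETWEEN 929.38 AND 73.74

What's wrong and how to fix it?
Bug: The bounds are reversed; BETWEEN a AND b requires a <= b to match anything

Fix: Write BETWEEN 73.74 AND 929.38

Corrected query:
SELECT id, product, total FROM orders WHERE total BETWEEN 73.74 AND 929.38

Result:
id | product | total 
---+---------+-------
3  | Mouse   | 79.61 
4  | Webcam  | 901.41
5  | Cable   | 274.54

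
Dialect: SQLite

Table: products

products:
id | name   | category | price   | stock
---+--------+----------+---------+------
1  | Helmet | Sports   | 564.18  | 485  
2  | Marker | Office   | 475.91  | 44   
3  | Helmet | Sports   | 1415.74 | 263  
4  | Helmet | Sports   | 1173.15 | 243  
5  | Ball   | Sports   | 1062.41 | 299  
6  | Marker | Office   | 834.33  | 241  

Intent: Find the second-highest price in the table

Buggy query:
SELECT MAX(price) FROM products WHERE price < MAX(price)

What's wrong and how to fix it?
Bug: MAX(price) on the right of the comparison is an aggregate-in-WHERE error

Fix: Put the inner MAX in a scalar subquery

Corrected query:
SELECT MAX(price) FROM products WHERE price < (SELECT MAX(price) FROM products)

Result:
MAX(price)
----------
1173.15   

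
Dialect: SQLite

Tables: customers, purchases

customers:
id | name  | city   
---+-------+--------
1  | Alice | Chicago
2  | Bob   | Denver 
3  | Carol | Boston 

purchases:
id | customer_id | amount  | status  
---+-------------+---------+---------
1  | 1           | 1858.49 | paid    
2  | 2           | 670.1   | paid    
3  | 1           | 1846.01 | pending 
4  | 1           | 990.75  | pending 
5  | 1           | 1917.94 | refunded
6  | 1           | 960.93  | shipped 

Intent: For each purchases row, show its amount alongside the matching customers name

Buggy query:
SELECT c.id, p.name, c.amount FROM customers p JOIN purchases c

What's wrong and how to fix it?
Bug: JOIN with no ON clause produces a cartesian product; every purchases row pairs with every customers row

Fix: Specify the join condition linking the foreign key to the parent id

Corrected query:
SELECT c.id, p.name, c.amount FROM customers p JOIN purchases c ON c.customer_id = p.id

Result:
id | name  | amount 
---+-------+--------
1  | Alice | 1858.49
2  | Bob   | 670.1  
3  | Alice | 1846.01
4  | Alice | 990.75 
5  | Alice | 1917.94
6  | Alice | 960.93 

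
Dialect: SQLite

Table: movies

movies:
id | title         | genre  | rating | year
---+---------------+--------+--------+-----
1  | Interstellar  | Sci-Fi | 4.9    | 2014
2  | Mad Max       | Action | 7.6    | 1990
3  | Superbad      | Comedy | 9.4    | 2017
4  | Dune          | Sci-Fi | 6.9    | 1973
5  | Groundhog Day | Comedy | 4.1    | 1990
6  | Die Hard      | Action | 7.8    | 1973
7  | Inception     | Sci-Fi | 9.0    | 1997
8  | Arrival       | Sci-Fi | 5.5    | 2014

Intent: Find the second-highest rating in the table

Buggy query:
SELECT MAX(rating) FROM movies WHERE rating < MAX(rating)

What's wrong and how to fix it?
Bug: MAX(rating) on the right of the comparison is an aggregate-in-WHERE error

Fix: Put the inner MAX in a scalar subquery

Corrected query:
SELECT MAX(rating) FROM movies WHERE rating < (SELECT MAX(rating) FROM movies)

Result:
MAX(rating)
-----------
9          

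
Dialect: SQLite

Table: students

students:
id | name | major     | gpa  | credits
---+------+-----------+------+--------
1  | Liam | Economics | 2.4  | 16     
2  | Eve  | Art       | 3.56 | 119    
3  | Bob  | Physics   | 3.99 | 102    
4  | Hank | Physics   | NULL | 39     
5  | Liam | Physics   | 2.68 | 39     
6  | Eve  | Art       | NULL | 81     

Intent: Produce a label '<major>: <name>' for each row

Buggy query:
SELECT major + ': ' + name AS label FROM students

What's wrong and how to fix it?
Bug: SQLite uses || for string concatenation; + coerces text to numbers (yielding 0)

Fix: Use the || operator for string concatenation

Corrected query:
SELECT major || ': ' || name AS label FROM students

Result:
label          
---------------
Economics: Liam
Art: Eve       
Physics: Bob   
Physics: Hank  
Physics: Liam  
Art: Eve       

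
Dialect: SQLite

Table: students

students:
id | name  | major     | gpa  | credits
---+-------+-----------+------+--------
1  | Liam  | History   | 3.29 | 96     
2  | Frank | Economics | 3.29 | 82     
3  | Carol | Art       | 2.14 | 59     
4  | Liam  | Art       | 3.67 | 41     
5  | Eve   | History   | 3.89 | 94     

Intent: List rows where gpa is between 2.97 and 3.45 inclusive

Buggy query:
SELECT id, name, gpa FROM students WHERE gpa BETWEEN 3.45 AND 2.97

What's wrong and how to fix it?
Bug: The bounds are reversed; BETWEEN a AND b requires a <= b to match anything

Fix: Write BETWEEN 2.97 AND 3.45

Corrected query:
SELECT id, name, gpa FROM students WHERE gpa BETWEEN 2.97 AND 3.45

Result:
id | name  | gpa 
---+-------+-----
1  | Liam  | 3.29
2  | Frank | 3.29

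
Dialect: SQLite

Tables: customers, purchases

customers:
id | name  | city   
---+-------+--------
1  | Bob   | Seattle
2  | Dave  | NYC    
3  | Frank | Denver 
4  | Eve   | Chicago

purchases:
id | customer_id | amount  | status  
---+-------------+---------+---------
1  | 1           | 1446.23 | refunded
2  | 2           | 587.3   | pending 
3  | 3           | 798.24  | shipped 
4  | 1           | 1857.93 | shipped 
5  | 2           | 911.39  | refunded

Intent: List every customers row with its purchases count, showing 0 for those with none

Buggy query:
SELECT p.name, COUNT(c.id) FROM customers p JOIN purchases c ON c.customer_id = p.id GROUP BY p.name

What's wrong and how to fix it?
Bug: INNER JOIN drops customers rows that have no matching purchases rows

Fix: Use LEFT JOIN so parents without children still appear (COUNT(c.id) gives 0)

Corrected query:
SELECT p.name, COUNT(c.id) FROM customers p LEFT JOIN purchases c ON c.customer_id = p.id GROUP BY p.name

Result:
name  | COUNT(c.id)
------+------------
Bob   | 2          
Dave  | 2          
Eve   | 0          
Frank | 1          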